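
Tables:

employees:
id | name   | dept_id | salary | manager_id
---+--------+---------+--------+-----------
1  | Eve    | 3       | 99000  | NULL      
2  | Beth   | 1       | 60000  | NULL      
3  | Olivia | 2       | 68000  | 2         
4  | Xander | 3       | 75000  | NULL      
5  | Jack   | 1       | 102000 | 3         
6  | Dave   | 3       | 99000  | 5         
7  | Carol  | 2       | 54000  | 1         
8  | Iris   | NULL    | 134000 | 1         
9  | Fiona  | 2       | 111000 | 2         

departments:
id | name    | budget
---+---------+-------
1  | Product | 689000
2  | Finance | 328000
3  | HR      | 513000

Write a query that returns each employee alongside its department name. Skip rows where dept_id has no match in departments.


INNER JOIN keeps only employees rows whose dept_id matches an id in departments. Walk through each employee:
  - employee 1 (Eve): dept_id=3 -> matches HR
  - employee 2 (Beth): dept_id=1 -> matches Product
  - employee 3 (Olivia): dept_id=2 -> matches Finance
  - employee 4 (Xander): dept_id=3 -> matches HR
  - employee 5 (Jack): dept_id=1 -> matches Product
  - employee 6 (Dave): dept_id=3 -> matches HR
  - employee 7 (Carol): dept_id=2 -> matches Finance
  - employee 8 (Iris): dept_id=NULL, no match -> dropped
  - employee 9 (Fiona): dept_id=2 -> matches Finance
So 1 of 9 rows is dropped.

SQL:
SELECT a.name, b.name AS department
FROM employees a
INNER JOIN departments b ON a.dept_id = b.id

Result:
name   | department
-------+-----------
Eve    | HR        
Beth   | Product   
Olivia | Finance   
Xander | HR        
Jack   | Product   
Dave   | HR        
Carol  | Finance   
Fiona  | Finance   


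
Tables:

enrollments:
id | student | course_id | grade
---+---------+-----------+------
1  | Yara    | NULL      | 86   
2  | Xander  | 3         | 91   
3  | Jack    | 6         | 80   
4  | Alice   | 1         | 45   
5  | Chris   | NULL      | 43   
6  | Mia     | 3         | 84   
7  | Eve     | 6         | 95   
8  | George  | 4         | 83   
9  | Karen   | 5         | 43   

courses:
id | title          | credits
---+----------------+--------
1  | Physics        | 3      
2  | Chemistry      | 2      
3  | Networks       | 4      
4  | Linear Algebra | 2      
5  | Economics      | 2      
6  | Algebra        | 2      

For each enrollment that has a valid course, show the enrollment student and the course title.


INNER JOIN keeps only enrollments rows whose course_id matches an id in courses. Walk through each enrollment:
  - enrollment 1 (Yara): course_id=NULL, no match -> dropped
  - enrollment 2 (Xander): course_id=3 -> matches Networks
  - enrollment 3 (Jack): course_id=6 -> matches Algebra
  - enrollment 4 (Alice): course_id=1 -> matches Physics
  - enrollment 5 (Chris): course_id=NULL, no match -> dropped
  - enrollment 6 (Mia): course_id=3 -> matches Networks
  - enrollment 7 (Eve): course_id=6 -> matches Algebra
  - enrollment 8 (George): course_id=4 -> matches Linear Algebra
  - enrollment 9 (Karen): course_id=5 -> matches Economics
So 2 of 9 rows are dropped.

SQL:
SELECT a.student, b.title AS course
FROM enrollments a
INNER JOIN courses b ON a.course_id = b.id

Result:
student | course        
--------+---------------
Xander  | Networks      
Jack    | Algebra       
Alice   | Physics       
Mia     | Networks      
Eve     | Algebra       
George  | Linear Algebra
Karen   | Economics     


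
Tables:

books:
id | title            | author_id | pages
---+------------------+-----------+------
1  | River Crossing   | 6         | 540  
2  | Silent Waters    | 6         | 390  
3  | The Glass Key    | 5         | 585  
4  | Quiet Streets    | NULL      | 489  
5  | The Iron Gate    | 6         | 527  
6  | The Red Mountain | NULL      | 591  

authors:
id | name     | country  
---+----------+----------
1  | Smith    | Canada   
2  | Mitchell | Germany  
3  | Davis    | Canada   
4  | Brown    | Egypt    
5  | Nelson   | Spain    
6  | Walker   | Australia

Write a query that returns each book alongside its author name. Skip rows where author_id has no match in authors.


INNER JOIN keeps only books rows whose author_id matches an id in authors. Walk through each book:
  - book 1 (River Crossing): author_id=6 -> matches Walker
  - book 2 (Silent Waters): author_id=6 -> matches Walker
  - book 3 (The Glass Key): author_id=5 -> matches Nelson
  - book 4 (Quiet Streets): author_id=NULL, no match -> dropped
  - book 5 (The Iron Gate): author_id=6 -> matches Walker
  - book 6 (The Red Mountain): author_id=NULL, no match -> dropped
So 2 of 6 rows are dropped.

SQL:
SELECT a.title, b.name AS author
FROM books a
INNER JOIN authors b ON a.author_id = b.id

Result:
title          | author
---------------+-------
River Crossing | Walker
Silent Waters  | Walker
The Glass Key  | Nelson
The Iron Gate  | Walker


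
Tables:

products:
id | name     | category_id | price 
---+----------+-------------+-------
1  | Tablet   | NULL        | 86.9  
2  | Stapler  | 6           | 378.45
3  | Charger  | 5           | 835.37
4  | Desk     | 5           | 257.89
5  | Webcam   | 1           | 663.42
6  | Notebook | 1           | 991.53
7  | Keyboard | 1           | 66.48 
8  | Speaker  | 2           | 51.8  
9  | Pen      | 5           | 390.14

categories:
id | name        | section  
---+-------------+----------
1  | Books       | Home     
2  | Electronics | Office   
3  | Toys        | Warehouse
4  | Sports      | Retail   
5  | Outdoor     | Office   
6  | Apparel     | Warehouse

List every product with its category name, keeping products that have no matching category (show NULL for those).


LEFT JOIN keeps every row from products (the left table); where category_id has no match in categories, the category columns become NULL. Walk through each product:
  - product 1 (Tablet): category_id=NULL, no match -> kept with NULL
  - product 2 (Stapler): category_id=6 -> matches Apparel
  - product 3 (Charger): category_id=5 -> matches Outdoor
  - product 4 (Desk): category_id=5 -> matches Outdoor
  - product 5 (Webcam): category_id=1 -> matches Books
  - product 6 (Notebook): category_id=1 -> matches Books
  - product 7 (Keyboard): category_id=1 -> matches Books
  - product 8 (Speaker): category_id=2 -> matches Electronics
  - product 9 (Pen): category_id=5 -> matches Outdoor
All 9 rows appear; 1 has NULL category.

SQL:
SELECT a.name, b.name AS category
FROM products a
LEFT JOIN categories b ON a.category_id = b.id

Result:
name     | category   
---------+------------
Tablet   | NULL       
Stapler  | Apparel    
Charger  | Outdoor    
Desk     | Outdoor    
Webcam   | Books      
Notebook | Books      
Keyboard | Books      
Speaker  | Electronics
Pen      | Outdoor    


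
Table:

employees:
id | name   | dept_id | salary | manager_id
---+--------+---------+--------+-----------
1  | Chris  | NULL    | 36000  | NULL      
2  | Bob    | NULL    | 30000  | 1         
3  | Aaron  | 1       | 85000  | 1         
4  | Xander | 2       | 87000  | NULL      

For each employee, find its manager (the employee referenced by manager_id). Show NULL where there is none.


This is a self-join: employees is joined to a second copy of itself, matching each row's manager_id to another row's id. Use LEFT JOIN so rows with manager_id=NULL are kept.
  - employee 1 (Chris): manager_id=NULL -> NULL
  - employee 2 (Bob): manager_id=1 -> Chris
  - employee 3 (Aaron): manager_id=1 -> Chris
  - employee 4 (Xander): manager_id=NULL -> NULL

SQL:
SELECT a.name AS item, b.name AS manager
FROM employees a
LEFT JOIN employees b ON a.manager_id = b.id

Result:
item   | manager
-------+--------
Chris  | NULL   
Bob    | Chris  
Aaron  | Chris  
Xander | NULL   


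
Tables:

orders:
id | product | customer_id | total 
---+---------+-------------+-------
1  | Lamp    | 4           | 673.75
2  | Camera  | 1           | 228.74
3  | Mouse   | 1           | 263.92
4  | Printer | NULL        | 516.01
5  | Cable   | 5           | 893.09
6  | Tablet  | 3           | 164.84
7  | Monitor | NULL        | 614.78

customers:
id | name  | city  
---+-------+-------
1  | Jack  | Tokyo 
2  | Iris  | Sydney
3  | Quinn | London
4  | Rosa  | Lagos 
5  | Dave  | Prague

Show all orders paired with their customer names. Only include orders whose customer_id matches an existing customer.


INNER JOIN keeps only orders rows whose customer_id matches an id in customers. Walk through each order:
  - order 1 (Lamp): customer_id=4 -> matches Rosa
  - order 2 (Camera): customer_id=1 -> matches Jack
  - order 3 (Mouse): customer_id=1 -> matches Jack
  - order 4 (Printer): customer_id=NULL, no match -> dropped
  - order 5 (Cable): customer_id=5 -> matches Dave
  - order 6 (Tablet): customer_id=3 -> matches Quinn
  - order 7 (Monitor): customer_id=NULL, no match -> dropped
So 2 of 7 rows are dropped.

SQL:
SELECT a.product, b.name AS customer
FROM orders a
INNER JOIN customers b ON a.customer_id = b.id

Result:
product | customer
--------+---------
Lamp    | Rosa    
Camera  | Jack    
Mouse   | Jack    
Cable   | Dave    
Tablet  | Quinn   


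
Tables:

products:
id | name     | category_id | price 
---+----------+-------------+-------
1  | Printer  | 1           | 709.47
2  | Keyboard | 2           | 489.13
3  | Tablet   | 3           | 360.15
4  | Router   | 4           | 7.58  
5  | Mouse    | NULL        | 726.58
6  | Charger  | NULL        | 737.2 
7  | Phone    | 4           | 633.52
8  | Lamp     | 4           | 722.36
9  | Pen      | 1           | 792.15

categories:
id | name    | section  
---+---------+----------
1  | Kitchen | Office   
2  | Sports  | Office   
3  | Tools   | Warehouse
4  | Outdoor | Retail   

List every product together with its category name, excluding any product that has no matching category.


INNER JOIN keeps only products rows whose category_id matches an id in categories. Walk through each product:
  - product 1 (Printer): category_id=1 -> matches Kitchen
  - product 2 (Keyboard): category_id=2 -> matches Sports
  - product 3 (Tablet): category_id=3 -> matches Tools
  - product 4 (Router): category_id=4 -> matches Outdoor
  - product 5 (Mouse): category_id=NULL, no match -> dropped
  - product 6 (Charger): category_id=NULL, no match -> dropped
  - product 7 (Phone): category_id=4 -> matches Outdoor
  - product 8 (Lamp): category_id=4 -> matches Outdoor
  - product 9 (Pen): category_id=1 -> matches Kitchen
So 2 of 9 rows are dropped.

SQL:
SELECT a.name, b.name AS category
FROM products a
INNER JOIN categories b ON a.category_id = b.id

Result:
name     | category
---------+---------
Printer  | Kitchen 
Keyboard | Sports  
Tablet   | Tools   
Router   | Outdoor 
Phone    | Outdoor 
Lamp     | Outdoor 
Pen      | Kitchen 


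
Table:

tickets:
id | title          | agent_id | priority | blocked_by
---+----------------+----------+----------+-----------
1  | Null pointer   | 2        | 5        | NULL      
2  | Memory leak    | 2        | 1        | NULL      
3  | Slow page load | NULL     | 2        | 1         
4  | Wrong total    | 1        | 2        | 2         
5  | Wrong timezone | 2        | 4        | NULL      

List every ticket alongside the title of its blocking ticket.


This is a self-join: tickets is joined to a second copy of itself, matching each row's blocked_by to another row's id. Use LEFT JOIN so rows with blocked_by=NULL are kept.
  - ticket 1 (Null pointer): blocked_by=NULL -> NULL
  - ticket 2 (Memory leak): blocked_by=NULL -> NULL
  - ticket 3 (Slow page load): blocked_by=1 -> Null pointer
  - ticket 4 (Wrong total): blocked_by=2 -> Memory leak
  - ticket 5 (Wrong timezone): blocked_by=NULL -> NULL

SQL:
SELECT a.title AS item, b.title AS blocked_by
FROM tickets a
LEFT JOIN tickets b ON a.blocked_by = b.id

Result:
item           | blocked_by  
---------------+-------------
Null pointer   | NULL        
Memory leak    | NULL        
Slow page load | Null pointer
Wrong total    | Memory leak 
Wrong timezone | NULL        


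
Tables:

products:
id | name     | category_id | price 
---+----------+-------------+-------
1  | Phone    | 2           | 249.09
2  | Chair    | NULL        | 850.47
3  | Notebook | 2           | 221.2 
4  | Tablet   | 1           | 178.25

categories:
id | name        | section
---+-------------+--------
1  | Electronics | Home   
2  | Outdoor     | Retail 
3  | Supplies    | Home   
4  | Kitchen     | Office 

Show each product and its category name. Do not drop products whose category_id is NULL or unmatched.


LEFT JOIN keeps every row from products (the left table); where category_id has no match in categories, the category columns become NULL. Walk through each product:
  - product 1 (Phone): category_id=2 -> matches Outdoor
  - product 2 (Chair): category_id=NULL, no match -> kept with NULL
  - product 3 (Notebook): category_id=2 -> matches Outdoor
  - product 4 (Tablet): category_id=1 -> matches Electronics
All 4 rows appear; 1 has NULL category.

SQL:
SELECT a.name, b.name AS category
FROM products a
LEFT JOIN categories b ON a.category_id = b.id

Result:
name     | category   
---------+------------
Phone    | Outdoor    
Chair    | NULL       
Notebook | Outdoor    
Tablet   | Electronics


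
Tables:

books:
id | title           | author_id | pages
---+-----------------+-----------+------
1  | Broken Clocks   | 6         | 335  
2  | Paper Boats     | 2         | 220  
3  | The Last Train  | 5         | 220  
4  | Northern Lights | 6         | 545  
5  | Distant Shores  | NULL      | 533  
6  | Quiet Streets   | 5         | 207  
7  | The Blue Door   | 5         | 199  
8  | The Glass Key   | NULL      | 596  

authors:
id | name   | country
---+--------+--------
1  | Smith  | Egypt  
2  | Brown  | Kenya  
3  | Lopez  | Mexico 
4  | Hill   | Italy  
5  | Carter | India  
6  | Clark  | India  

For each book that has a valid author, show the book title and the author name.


INNER JOIN keeps only books rows whose author_id matches an id in authors. Walk through each book:
  - book 1 (Broken Clocks): author_id=6 -> matches Clark
  - book 2 (Paper Boats): author_id=2 -> matches Brown
  - book 3 (The Last Train): author_id=5 -> matches Carter
  - book 4 (Northern Lights): author_id=6 -> matches Clark
  - book 5 (Distant Shores): author_id=NULL, no match -> dropped
  - book 6 (Quiet Streets): author_id=5 -> matches Carter
  - book 7 (The Blue Door): author_id=5 -> matches Carter
  - book 8 (The Glass Key): author_id=NULL, no match -> dropped
So 2 of 8 rows are dropped.

SQL:
SELECT a.title, b.name AS author
FROM books a
INNER JOIN authors b ON a.author_id = b.id

Result:
title           | author
----------------+-------
Broken Clocks   | Clark 
Paper Boats     | Brown 
The Last Train  | Carter
Northern Lights | Clark 
Quiet Streets   | Carter
The Blue Door   | Carter


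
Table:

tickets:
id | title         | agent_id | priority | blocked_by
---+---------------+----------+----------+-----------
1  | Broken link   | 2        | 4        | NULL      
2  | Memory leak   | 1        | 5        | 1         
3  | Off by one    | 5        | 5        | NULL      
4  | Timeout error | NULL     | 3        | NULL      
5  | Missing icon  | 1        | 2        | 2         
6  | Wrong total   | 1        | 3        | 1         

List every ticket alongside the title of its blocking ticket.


This is a self-join: tickets is joined to a second copy of itself, matching each row's blocked_by to another row's id. Use LEFT JOIN so rows with blocked_by=NULL are kept.
  - ticket 1 (Broken link): blocked_by=NULL -> NULL
  - ticket 2 (Memory leak): blocked_by=1 -> Broken link
  - ticket 3 (Off by one): blocked_by=NULL -> NULL
  - ticket 4 (Timeout error): blocked_by=NULL -> NULL
  - ticket 5 (Missing icon): blocked_by=2 -> Memory leak
  - ticket 6 (Wrong total): blocked_by=1 -> Broken link

SQL:
SELECT a.title AS item, b.title AS blocked_by
FROM tickets a
LEFT JOIN tickets b ON a.blocked_by = b.id

Result:
item          | blocked_by 
--------------+------------
Broken link   | NULL       
Memory leak   | Broken link
Off by one    | NULL       
Timeout error | NULL       
Missing icon  | Memory leak
Wrong total   | Broken link


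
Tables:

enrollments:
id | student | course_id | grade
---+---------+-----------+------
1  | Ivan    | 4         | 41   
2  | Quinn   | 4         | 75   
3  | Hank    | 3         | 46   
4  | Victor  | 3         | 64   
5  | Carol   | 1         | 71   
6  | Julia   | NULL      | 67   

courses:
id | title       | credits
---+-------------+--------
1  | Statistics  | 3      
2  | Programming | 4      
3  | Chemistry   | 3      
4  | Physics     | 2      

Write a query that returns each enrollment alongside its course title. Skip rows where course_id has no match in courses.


INNER JOIN keeps only enrollments rows whose course_id matches an id in courses. Walk through each enrollment:
  - enrollment 1 (Ivan): course_id=4 -> matches Physics
  - enrollment 2 (Quinn): course_id=4 -> matches Physics
  - enrollment 3 (Hank): course_id=3 -> matches Chemistry
  - enrollment 4 (Victor): course_id=3 -> matches Chemistry
  - enrollment 5 (Carol): course_id=1 -> matches Statistics
  - enrollment 6 (Julia): course_id=NULL, no match -> dropped
So 1 of 6 rows is dropped.

SQL:
SELECT a.student, b.title AS course
FROM enrollments a
INNER JOIN courses b ON a.course_id = b.id

Result:
student | course    
--------+-----------
Ivan    | Physics   
Quinn   | Physics   
Hank    | Chemistry 
Victor  | Chemistry 
Carol   | Statistics


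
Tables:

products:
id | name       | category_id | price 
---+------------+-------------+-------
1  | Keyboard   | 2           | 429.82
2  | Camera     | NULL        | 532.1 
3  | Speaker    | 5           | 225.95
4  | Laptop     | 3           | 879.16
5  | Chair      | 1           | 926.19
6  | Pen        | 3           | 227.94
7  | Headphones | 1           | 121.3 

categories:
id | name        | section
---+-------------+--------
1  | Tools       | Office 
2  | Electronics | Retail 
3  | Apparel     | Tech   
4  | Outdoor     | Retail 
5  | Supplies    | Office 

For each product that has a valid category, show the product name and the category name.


INNER JOIN keeps only products rows whose category_id matches an id in categories. Walk through each product:
  - product 1 (Keyboard): category_id=2 -> matches Electronics
  - product 2 (Camera): category_id=NULL, no match -> dropped
  - product 3 (Speaker): category_id=5 -> matches Supplies
  - product 4 (Laptop): category_id=3 -> matches Apparel
  - product 5 (Chair): category_id=1 -> matches Tools
  - product 6 (Pen): category_id=3 -> matches Apparel
  - product 7 (Headphones): category_id=1 -> matches Tools
So 1 of 7 rows is dropped.

SQL:
SELECT a.name, b.name AS category
FROM products a
INNER JOIN categories b ON a.category_id = b.id

Result:
name       | category   
-----------+------------
Keyboard   | Electronics
Speaker    | Supplies   
Laptop     | Apparel    
Chair      | Tools      
Pen        | Apparel    
Headphones | Tools      


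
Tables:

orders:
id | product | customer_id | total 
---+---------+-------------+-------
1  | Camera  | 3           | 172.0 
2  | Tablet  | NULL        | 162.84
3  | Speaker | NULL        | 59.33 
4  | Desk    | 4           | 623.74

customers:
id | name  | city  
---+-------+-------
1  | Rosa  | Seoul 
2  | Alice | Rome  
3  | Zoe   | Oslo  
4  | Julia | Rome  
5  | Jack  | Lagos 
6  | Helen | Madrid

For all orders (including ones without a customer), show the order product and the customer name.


LEFT JOIN keeps every row from orders (the left table); where customer_id has no match in customers, the customer columns become NULL. Walk through each order:
  - order 1 (Camera): customer_id=3 -> matches Zoe
  - order 2 (Tablet): customer_id=NULL, no match -> kept with NULL
  - order 3 (Speaker): customer_id=NULL, no match -> kept with NULL
  - order 4 (Desk): customer_id=4 -> matches Julia
All 4 rows appear; 2 have NULL customer.

SQL:
SELECT a.product, b.name AS customer
FROM orders a
LEFT JOIN customers b ON a.customer_id = b.id

Result:
product | customer
--------+---------
Camera  | Zoe     
Tablet  | NULL    
Speaker | NULL    
Desk    | Julia   


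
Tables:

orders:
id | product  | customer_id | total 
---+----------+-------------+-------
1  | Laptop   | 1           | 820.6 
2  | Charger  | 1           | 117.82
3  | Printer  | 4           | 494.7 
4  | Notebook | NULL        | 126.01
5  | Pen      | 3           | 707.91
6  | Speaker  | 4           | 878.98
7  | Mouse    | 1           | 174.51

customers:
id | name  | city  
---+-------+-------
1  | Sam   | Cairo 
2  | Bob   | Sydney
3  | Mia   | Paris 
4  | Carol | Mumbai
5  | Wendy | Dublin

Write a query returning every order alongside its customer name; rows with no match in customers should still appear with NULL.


LEFT JOIN keeps every row from orders (the left table); where customer_id has no match in customers, the customer columns become NULL. Walk through each order:
  - order 1 (Laptop): customer_id=1 -> matches Sam
  - order 2 (Charger): customer_id=1 -> matches Sam
  - order 3 (Printer): customer_id=4 -> matches Carol
  - order 4 (Notebook): customer_id=NULL, no match -> kept with NULL
  - order 5 (Pen): customer_id=3 -> matches Mia
  - order 6 (Speaker): customer_id=4 -> matches Carol
  - order 7 (Mouse): customer_id=1 -> matches Sam
All 7 rows appear; 1 has NULL customer.

SQL:
SELECT a.product, b.name AS customer
FROM orders a
LEFT JOIN customers b ON a.customer_id = b.id

Result:
product  | customer
---------+---------
Laptop   | Sam     
Charger  | Sam     
Printer  | Carol   
Notebook | NULL    
Pen      | Mia     
Speaker  | Carol   
Mouse    | Sam     


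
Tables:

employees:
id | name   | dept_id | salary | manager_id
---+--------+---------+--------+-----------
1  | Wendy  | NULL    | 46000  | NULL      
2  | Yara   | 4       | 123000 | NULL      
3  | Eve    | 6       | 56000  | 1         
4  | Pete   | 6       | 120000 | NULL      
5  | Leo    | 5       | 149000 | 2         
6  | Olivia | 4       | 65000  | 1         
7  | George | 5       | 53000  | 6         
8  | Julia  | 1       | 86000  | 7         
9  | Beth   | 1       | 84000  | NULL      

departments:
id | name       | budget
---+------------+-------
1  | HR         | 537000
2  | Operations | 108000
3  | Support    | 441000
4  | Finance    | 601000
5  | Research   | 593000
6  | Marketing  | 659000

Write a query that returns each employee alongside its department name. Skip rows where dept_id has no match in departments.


INNER JOIN keeps only employees rows whose dept_id matches an id in departments. Walk through each employee:
  - employee 1 (Wendy): dept_id=NULL, no match -> dropped
  - employee 2 (Yara): dept_id=4 -> matches Finance
  - employee 3 (Eve): dept_id=6 -> matches Marketing
  - employee 4 (Pete): dept_id=6 -> matches Marketing
  - employee 5 (Leo): dept_id=5 -> matches Research
  - employee 6 (Olivia): dept_id=4 -> matches Finance
  - employee 7 (George): dept_id=5 -> matches Research
  - employee 8 (Julia): dept_id=1 -> matches HR
  - employee 9 (Beth): dept_id=1 -> matches HR
So 1 of 9 rows is dropped.

SQL:
SELECT a.name, b.name AS department
FROM employees a
INNER JOIN departments b ON a.dept_id = b.id

Result:
name   | department
-------+-----------
Yara   | Finance   
Eve    | Marketing 
Pete   | Marketing 
Leo    | Research  
Olivia | Finance   
George | Research  
Julia  | HR        
Beth   | HR        


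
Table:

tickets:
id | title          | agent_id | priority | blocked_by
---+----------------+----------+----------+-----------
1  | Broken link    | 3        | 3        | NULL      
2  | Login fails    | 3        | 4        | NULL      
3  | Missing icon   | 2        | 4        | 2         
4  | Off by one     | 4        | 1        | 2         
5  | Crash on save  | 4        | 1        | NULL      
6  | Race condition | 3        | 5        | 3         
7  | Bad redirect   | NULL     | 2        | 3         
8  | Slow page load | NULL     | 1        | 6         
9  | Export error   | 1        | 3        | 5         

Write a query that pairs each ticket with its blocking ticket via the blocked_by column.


This is a self-join: tickets is joined to a second copy of itself, matching each row's blocked_by to another row's id. Use LEFT JOIN so rows with blocked_by=NULL are kept.
  - ticket 1 (Broken link): blocked_by=NULL -> NULL
  - ticket 2 (Login fails): blocked_by=NULL -> NULL
  - ticket 3 (Missing icon): blocked_by=2 -> Login fails
  - ticket 4 (Off by one): blocked_by=2 -> Login fails
  - ticket 5 (Crash on save): blocked_by=NULL -> NULL
  - ticket 6 (Race condition): blocked_by=3 -> Missing icon
  - ticket 7 (Bad redirect): blocked_by=3 -> Missing icon
  - ticket 8 (Slow page load): blocked_by=6 -> Race condition
  - ticket 9 (Export error): blocked_by=5 -> Crash on save

SQL:
SELECT a.title AS item, b.title AS blocked_by
FROM tickets a
LEFT JOIN tickets b ON a.blocked_by = b.id

Result:
item           | blocked_by    
---------------+---------------
Broken link    | NULL          
Login fails    | NULL          
Missing icon   | Login fails   
Off by one     | Login fails   
Crash on save  | NULL          
Race condition | Missing icon  
Bad redirect   | Missing icon  
Slow page load | Race condition
Export error   | Crash on save 


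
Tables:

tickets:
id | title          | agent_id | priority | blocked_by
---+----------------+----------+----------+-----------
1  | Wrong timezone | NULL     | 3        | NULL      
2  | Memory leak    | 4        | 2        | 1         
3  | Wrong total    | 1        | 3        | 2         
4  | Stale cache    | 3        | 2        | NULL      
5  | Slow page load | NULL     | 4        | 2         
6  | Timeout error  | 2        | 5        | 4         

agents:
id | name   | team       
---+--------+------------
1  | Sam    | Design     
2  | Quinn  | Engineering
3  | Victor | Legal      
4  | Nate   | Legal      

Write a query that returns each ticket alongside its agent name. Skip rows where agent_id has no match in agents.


INNER JOIN keeps only tickets rows whose agent_id matches an id in agents. Walk through each ticket:
  - ticket 1 (Wrong timezone): agent_id=NULL, no match -> dropped
  - ticket 2 (Memory leak): agent_id=4 -> matches Nate
  - ticket 3 (Wrong total): agent_id=1 -> matches Sam
  - ticket 4 (Stale cache): agent_id=3 -> matches Victor
  - ticket 5 (Slow page load): agent_id=NULL, no match -> dropped
  - ticket 6 (Timeout error): agent_id=2 -> matches Quinn
So 2 of 6 rows are dropped.

SQL:
SELECT a.title, b.name AS agent
FROM tickets a
INNER JOIN agents b ON a.agent_id = b.id

Result:
title         | agent 
--------------+-------
Memory leak   | Nate  
Wrong total   | Sam   
Stale cache   | Victor
Timeout error | Quinn 


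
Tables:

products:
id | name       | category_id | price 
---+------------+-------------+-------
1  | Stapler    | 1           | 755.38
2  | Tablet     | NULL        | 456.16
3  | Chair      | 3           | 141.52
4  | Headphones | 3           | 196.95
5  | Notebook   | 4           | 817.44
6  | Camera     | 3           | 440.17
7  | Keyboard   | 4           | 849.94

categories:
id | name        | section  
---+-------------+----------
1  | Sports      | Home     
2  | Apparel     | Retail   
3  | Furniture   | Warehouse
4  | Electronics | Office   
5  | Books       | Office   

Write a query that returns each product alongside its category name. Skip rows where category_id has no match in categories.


INNER JOIN keeps only products rows whose category_id matches an id in categories. Walk through each product:
  - product 1 (Stapler): category_id=1 -> matches Sports
  - product 2 (Tablet): category_id=NULL, no match -> dropped
  - product 3 (Chair): category_id=3 -> matches Furniture
  - product 4 (Headphones): category_id=3 -> matches Furniture
  - product 5 (Notebook): category_id=4 -> matches Electronics
  - product 6 (Camera): category_id=3 -> matches Furniture
  - product 7 (Keyboard): category_id=4 -> matches Electronics
So 1 of 7 rows is dropped.

SQL:
SELECT a.name, b.name AS category
FROM products a
INNER JOIN categories b ON a.category_id = b.id

Result:
name       | category   
-----------+------------
Stapler    | Sports     
Chair      | Furniture  
Headphones | Furniture  
Notebook   | Electronics
Camera     | Furniture  
Keyboard   | Electronics


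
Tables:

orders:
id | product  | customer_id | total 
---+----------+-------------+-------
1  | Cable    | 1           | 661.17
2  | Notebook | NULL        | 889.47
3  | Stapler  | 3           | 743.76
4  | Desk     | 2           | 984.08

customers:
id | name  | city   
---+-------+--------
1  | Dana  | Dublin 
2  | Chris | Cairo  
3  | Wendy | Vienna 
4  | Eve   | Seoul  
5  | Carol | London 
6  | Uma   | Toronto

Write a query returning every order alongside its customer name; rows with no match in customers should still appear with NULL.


LEFT JOIN keeps every row from orders (the left table); where customer_id has no match in customers, the customer columns become NULL. Walk through each order:
  - order 1 (Cable): customer_id=1 -> matches Dana
  - order 2 (Notebook): customer_id=NULL, no match -> kept with NULL
  - order 3 (Stapler): customer_id=3 -> matches Wendy
  - order 4 (Desk): customer_id=2 -> matches Chris
All 4 rows appear; 1 has NULL customer.

SQL:
SELECT a.product, b.name AS customer
FROM orders a
LEFT JOIN customers b ON a.customer_id = b.id

Result:
product  | customer
---------+---------
Cable    | Dana    
Notebook | NULL    
Stapler  | Wendy   
Desk     | Chris   


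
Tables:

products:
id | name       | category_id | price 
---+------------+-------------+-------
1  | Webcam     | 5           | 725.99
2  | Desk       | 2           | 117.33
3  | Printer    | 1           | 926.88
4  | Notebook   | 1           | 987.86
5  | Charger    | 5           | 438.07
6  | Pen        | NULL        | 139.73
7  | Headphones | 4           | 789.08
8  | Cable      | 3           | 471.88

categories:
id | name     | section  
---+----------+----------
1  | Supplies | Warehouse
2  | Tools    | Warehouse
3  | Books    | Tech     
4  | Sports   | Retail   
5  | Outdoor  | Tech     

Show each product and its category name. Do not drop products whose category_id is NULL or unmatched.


LEFT JOIN keeps every row from products (the left table); where category_id has no match in categories, the category columns become NULL. Walk through each product:
  - product 1 (Webcam): category_id=5 -> matches Outdoor
  - product 2 (Desk): category_id=2 -> matches Tools
  - product 3 (Printer): category_id=1 -> matches Supplies
  - product 4 (Notebook): category_id=1 -> matches Supplies
  - product 5 (Charger): category_id=5 -> matches Outdoor
  - product 6 (Pen): category_id=NULL, no match -> kept with NULL
  - product 7 (Headphones): category_id=4 -> matches Sports
  - product 8 (Cable): category_id=3 -> matches Books
All 8 rows appear; 1 has NULL category.

SQL:
SELECT a.name, b.name AS category
FROM products a
LEFT JOIN categories b ON a.category_id = b.id

Result:
name       | category
-----------+---------
Webcam     | Outdoor 
Desk       | Tools   
Printer    | Supplies
Notebook   | Supplies
Charger    | Outdoor 
Pen        | NULL    
Headphones | Sports  
Cable      | Books   


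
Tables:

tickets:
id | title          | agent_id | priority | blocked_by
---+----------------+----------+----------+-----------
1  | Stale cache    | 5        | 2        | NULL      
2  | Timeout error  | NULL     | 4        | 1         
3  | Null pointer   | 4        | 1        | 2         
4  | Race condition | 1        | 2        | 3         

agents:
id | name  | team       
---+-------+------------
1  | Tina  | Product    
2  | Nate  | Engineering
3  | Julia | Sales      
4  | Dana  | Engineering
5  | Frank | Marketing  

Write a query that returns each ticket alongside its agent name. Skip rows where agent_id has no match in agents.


INNER JOIN keeps only tickets rows whose agent_id matches an id in agents. Walk through each ticket:
  - ticket 1 (Stale cache): agent_id=5 -> matches Frank
  - ticket 2 (Timeout error): agent_id=NULL, no match -> dropped
  - ticket 3 (Null pointer): agent_id=4 -> matches Dana
  - ticket 4 (Race condition): agent_id=1 -> matches Tina
So 1 of 4 rows is dropped.

SQL:
SELECT a.title, b.name AS agent
FROM tickets a
INNER JOIN agents b ON a.agent_id = b.id

Result:
title          | agent
---------------+------
Stale cache    | Frank
Null pointer   | Dana 
Race condition | Tina 


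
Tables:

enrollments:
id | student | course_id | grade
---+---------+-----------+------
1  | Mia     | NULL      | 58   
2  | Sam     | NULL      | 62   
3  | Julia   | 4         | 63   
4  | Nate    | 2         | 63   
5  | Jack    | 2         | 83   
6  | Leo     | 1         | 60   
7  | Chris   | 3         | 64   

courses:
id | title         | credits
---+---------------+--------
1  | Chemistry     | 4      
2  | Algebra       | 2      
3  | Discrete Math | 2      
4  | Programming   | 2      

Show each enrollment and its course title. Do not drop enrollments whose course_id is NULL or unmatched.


LEFT JOIN keeps every row from enrollments (the left table); where course_id has no match in courses, the course columns become NULL. Walk through each enrollment:
  - enrollment 1 (Mia): course_id=NULL, no match -> kept with NULL
  - enrollment 2 (Sam): course_id=NULL, no match -> kept with NULL
  - enrollment 3 (Julia): course_id=4 -> matches Programming
  - enrollment 4 (Nate): course_id=2 -> matches Algebra
  - enrollment 5 (Jack): course_id=2 -> matches Algebra
  - enrollment 6 (Leo): course_id=1 -> matches Chemistry
  - enrollment 7 (Chris): course_id=3 -> matches Discrete Math
All 7 rows appear; 2 have NULL course.

SQL:
SELECT a.student, b.title AS course
FROM enrollments a
LEFT JOIN courses b ON a.course_id = b.id

Result:
student | course       
--------+--------------
Mia     | NULL         
Sam     | NULL         
Julia   | Programming  
Nate    | Algebra      
Jack    | Algebra      
Leo     | Chemistry    
Chris   | Discrete Math


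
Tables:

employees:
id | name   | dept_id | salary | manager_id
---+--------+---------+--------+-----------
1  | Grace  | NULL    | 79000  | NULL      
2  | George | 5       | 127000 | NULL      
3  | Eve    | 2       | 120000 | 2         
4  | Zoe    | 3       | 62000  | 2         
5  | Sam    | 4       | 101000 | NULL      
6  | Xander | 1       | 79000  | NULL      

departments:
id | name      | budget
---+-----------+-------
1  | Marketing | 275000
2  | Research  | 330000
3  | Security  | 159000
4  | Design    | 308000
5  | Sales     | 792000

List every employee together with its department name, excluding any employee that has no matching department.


INNER JOIN keeps only employees rows whose dept_id matches an id in departments. Walk through each employee:
  - employee 1 (Grace): dept_id=NULL, no match -> dropped
  - employee 2 (George): dept_id=5 -> matches Sales
  - employee 3 (Eve): dept_id=2 -> matches Research
  - employee 4 (Zoe): dept_id=3 -> matches Security
  - employee 5 (Sam): dept_id=4 -> matches Design
  - employee 6 (Xander): dept_id=1 -> matches Marketing
So 1 of 6 rows is dropped.

SQL:
SELECT a.name, b.name AS department
FROM employees a
INNER JOIN departments b ON a.dept_id = b.id

Result:
name   | department
-------+-----------
George | Sales     
Eve    | Research  
Zoe    | Security  
Sam    | Design    
Xander | Marketing 


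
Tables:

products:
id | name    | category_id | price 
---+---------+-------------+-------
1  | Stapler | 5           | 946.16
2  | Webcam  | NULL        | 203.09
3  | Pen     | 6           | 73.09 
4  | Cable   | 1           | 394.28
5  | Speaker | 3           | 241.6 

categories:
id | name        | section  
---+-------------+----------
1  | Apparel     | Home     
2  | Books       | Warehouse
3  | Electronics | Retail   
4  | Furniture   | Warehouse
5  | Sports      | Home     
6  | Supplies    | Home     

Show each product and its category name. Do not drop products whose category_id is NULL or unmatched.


LEFT JOIN keeps every row from products (the left table); where category_id has no match in categories, the category columns become NULL. Walk through each product:
  - product 1 (Stapler): category_id=5 -> matches Sports
  - product 2 (Webcam): category_id=NULL, no match -> kept with NULL
  - product 3 (Pen): category_id=6 -> matches Supplies
  - product 4 (Cable): category_id=1 -> matches Apparel
  - product 5 (Speaker): category_id=3 -> matches Electronics
All 5 rows appear; 1 has NULL category.

SQL:
SELECT a.name, b.name AS category
FROM products a
LEFT JOIN categories b ON a.category_id = b.id

Result:
name    | category   
--------+------------
Stapler | Sports     
Webcam  | NULL       
Pen     | Supplies   
Cable   | Apparel    
Speaker | Electronics


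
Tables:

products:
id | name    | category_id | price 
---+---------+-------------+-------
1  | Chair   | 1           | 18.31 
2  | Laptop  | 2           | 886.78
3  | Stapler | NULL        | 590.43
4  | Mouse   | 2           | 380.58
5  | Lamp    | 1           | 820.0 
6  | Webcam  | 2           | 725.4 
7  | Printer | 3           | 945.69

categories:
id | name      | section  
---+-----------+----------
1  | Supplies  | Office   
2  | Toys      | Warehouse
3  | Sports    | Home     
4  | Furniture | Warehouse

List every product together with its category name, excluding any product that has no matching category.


INNER JOIN keeps only products rows whose category_id matches an id in categories. Walk through each product:
  - product 1 (Chair): category_id=1 -> matches Supplies
  - product 2 (Laptop): category_id=2 -> matches Toys
  - product 3 (Stapler): category_id=NULL, no match -> dropped
  - product 4 (Mouse): category_id=2 -> matches Toys
  - product 5 (Lamp): category_id=1 -> matches Supplies
  - product 6 (Webcam): category_id=2 -> matches Toys
  - product 7 (Printer): category_id=3 -> matches Sports
So 1 of 7 rows is dropped.

SQL:
SELECT a.name, b.name AS category
FROM products a
INNER JOIN categories b ON a.category_id = b.id

Result:
name    | category
--------+---------
Chair   | Supplies
Laptop  | Toys    
Mouse   | Toys    
Lamp    | Supplies
Webcam  | Toys    
Printer | Sports  


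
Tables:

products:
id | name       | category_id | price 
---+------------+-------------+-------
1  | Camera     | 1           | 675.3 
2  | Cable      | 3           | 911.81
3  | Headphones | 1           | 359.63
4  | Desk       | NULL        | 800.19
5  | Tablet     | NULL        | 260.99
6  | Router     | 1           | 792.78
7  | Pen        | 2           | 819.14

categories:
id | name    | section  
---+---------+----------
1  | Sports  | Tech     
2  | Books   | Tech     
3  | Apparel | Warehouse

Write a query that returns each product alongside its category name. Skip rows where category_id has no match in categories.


INNER JOIN keeps only products rows whose category_id matches an id in categories. Walk through each product:
  - product 1 (Camera): category_id=1 -> matches Sports
  - product 2 (Cable): category_id=3 -> matches Apparel
  - product 3 (Headphones): category_id=1 -> matches Sports
  - product 4 (Desk): category_id=NULL, no match -> dropped
  - product 5 (Tablet): category_id=NULL, no match -> dropped
  - product 6 (Router): category_id=1 -> matches Sports
  - product 7 (Pen): category_id=2 -> matches Books
So 2 of 7 rows are dropped.

SQL:
SELECT a.name, b.name AS category
FROM products a
INNER JOIN categories b ON a.category_id = b.id

Result:
name       | category
-----------+---------
Camera     | Sports  
Cable      | Apparel 
Headphones | Sports  
Router     | Sports  
Pen        | Books   


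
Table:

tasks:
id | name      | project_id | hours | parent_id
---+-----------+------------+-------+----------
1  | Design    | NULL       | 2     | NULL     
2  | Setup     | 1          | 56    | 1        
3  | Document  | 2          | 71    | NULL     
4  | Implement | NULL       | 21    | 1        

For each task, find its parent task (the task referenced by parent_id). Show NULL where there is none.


This is a self-join: tasks is joined to a second copy of itself, matching each row's parent_id to another row's id. Use LEFT JOIN so rows with parent_id=NULL are kept.
  - task 1 (Design): parent_id=NULL -> NULL
  - task 2 (Setup): parent_id=1 -> Design
  - task 3 (Document): parent_id=NULL -> NULL
  - task 4 (Implement): parent_id=1 -> Design

SQL:
SELECT a.name AS item, b.name AS parent
FROM tasks a
LEFT JOIN tasks b ON a.parent_id = b.id

Result:
item      | parent
----------+-------
Design    | NULL  
Setup     | Design
Document  | NULL  
Implement | Design
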